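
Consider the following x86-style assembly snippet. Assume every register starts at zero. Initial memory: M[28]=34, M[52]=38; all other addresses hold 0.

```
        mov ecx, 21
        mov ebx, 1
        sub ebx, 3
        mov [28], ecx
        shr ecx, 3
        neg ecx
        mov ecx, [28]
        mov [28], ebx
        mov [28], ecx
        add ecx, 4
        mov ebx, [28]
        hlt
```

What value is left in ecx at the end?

ecx=21
ebx=1
ebx=1-3=-2
mov [28], ecx → M[28]=21
ecx=21>>3=2
ecx=-(2)=-2
ecx=M[28]=21
mov [28], ebx → M[28]=-2
mov [28], ecx → M[28]=21
ecx=21+4=25
ebx=M[28]=21
halt.

25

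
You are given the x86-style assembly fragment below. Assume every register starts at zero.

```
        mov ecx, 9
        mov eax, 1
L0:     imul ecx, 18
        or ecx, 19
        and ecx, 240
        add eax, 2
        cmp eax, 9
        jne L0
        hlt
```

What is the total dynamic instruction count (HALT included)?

27

mov ecx, 9 → ecx=9
mov eax, 1 → eax=1
imul ecx, 18 → ecx=9*18=162
or ecx, 19 → ecx=162|19=179
and ecx, 240 → ecx=179&240=176
add eax, 2 → eax=1+2=3
cmp eax, 9  (cmp 3,9)
jne L0: taken
imul ecx, 18 → ecx=176*18=3168
or ecx, 19 → ecx=3168|19=3187
and ecx, 240 → ecx=3187&240=112
add eax, 2 → eax=3+2=5
cmp eax, 9  (cmp 5,9)
jne L0: taken
imul ecx, 18 → ecx=112*18=2016
or ecx, 19 → ecx=2016|19=2035
and ecx, 240 → ecx=2035&240=240
add eax, 2 → eax=5+2=7
cmp eax, 9  (cmp 7,9)
jne L0: taken
imul ecx, 18 → ecx=240*18=4320
or ecx, 19 → ecx=4320|19=4339
and ecx, 240 → ecx=4339&240=240
add eax, 2 → eax=7+2=9
cmp eax, 9  (cmp 9,9)
jne L0: not taken
halt.
Total executed instructions: 27.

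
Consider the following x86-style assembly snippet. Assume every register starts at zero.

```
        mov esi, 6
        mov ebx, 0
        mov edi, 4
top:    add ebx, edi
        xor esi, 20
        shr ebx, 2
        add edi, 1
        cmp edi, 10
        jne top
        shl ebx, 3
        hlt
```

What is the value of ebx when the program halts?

mov esi, 6 → esi=6
mov ebx, 0 → ebx=0
mov edi, 4 → edi=4
add ebx, edi → ebx=0+4=4
xor esi, 20 → esi=6^20=18
shr ebx, 2 → ebx=4>>2=1
add edi, 1 → edi=4+1=5
cmp edi, 10  (cmp 5,10)
jne top: taken
add ebx, edi → ebx=1+5=6
xor esi, 20 → esi=18^20=6
shr ebx, 2 → ebx=6>>2=1
add edi, 1 → edi=5+1=6
cmp edi, 10  (cmp 6,10)
jne top: taken
add ebx, edi → ebx=1+6=7
xor esi, 20 → esi=6^20=18
shr ebx, 2 → ebx=7>>2=1
add edi, 1 → edi=6+1=7
cmp edi, 10  (cmp 7,10)
jne top: taken
add ebx, edi → ebx=1+7=8
xor esi, 20 → esi=18^20=6
shr ebx, 2 → ebx=8>>2=2
add edi, 1 → edi=7+1=8
cmp edi, 10  (cmp 8,10)
jne top: taken
add ebx, edi → ebx=2+8=10
xor esi, 20 → esi=6^20=18
shr ebx, 2 → ebx=10>>2=2
add edi, 1 → edi=8+1=9
cmp edi, 10  (cmp 9,10)
jne top: taken
add ebx, edi → ebx=2+9=11
xor esi, 20 → esi=18^20=6
shr ebx, 2 → ebx=11>>2=2
add edi, 1 → edi=9+1=10
cmp edi, 10  (cmp 10,10)
jne top: not taken
shl ebx, 3 → ebx=2<<3=16
halt.

16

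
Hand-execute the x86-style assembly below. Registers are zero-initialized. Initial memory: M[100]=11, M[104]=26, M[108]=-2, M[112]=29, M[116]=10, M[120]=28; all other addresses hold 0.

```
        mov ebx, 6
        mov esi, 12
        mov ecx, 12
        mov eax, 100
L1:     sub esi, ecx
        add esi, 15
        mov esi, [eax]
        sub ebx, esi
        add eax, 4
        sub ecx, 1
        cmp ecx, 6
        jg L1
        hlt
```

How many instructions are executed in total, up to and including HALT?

53

after mov ebx, 6: ebx=6
after mov esi, 12: esi=12
after mov ecx, 12: ecx=12
after mov eax, 100: eax=100
after sub esi, ecx: esi=12-12=0
after add esi, 15: esi=0+15=15
after mov esi, [eax]: esi=M[100]=11
after sub ebx, esi: ebx=6-11=-5
after add eax, 4: eax=100+4=104
after sub ecx, 1: ecx=12-1=11
cmp ecx, 6  (cmp 11,6)
jg L1: taken
after sub esi, ecx: esi=11-11=0
after add esi, 15: esi=0+15=15
after mov esi, [eax]: esi=M[104]=26
after sub ebx, esi: ebx=(-5)-26=-31
after add eax, 4: eax=104+4=108
after sub ecx, 1: ecx=11-1=10
cmp ecx, 6  (cmp 10,6)
jg L1: taken
after sub esi, ecx: esi=26-10=16
after add esi, 15: esi=16+15=31
after mov esi, [eax]: esi=M[108]=-2
after sub ebx, esi: ebx=(-31)-(-2)=-29
after add eax, 4: eax=108+4=112
after sub ecx, 1: ecx=10-1=9
cmp ecx, 6  (cmp 9,6)
jg L1: taken
after sub esi, ecx: esi=(-2)-9=-11
after add esi, 15: esi=(-11)+15=4
after mov esi, [eax]: esi=M[112]=29
after sub ebx, esi: ebx=(-29)-29=-58
after add eax, 4: eax=112+4=116
after sub ecx, 1: ecx=9-1=8
cmp ecx, 6  (cmp 8,6)
jg L1: taken
after sub esi, ecx: esi=29-8=21
after add esi, 15: esi=21+15=36
after mov esi, [eax]: esi=M[116]=10
after sub ebx, esi: ebx=(-58)-10=-68
after add eax, 4: eax=116+4=120
after sub ecx, 1: ecx=8-1=7
cmp ecx, 6  (cmp 7,6)
jg L1: taken
after sub esi, ecx: esi=10-7=3
after add esi, 15: esi=3+15=18
after mov esi, [eax]: esi=M[120]=28
after sub ebx, esi: ebx=(-68)-28=-96
after add eax, 4: eax=120+4=124
after sub ecx, 1: ecx=7-1=6
cmp ecx, 6  (cmp 6,6)
jg L1: not taken
halt.
Total executed instructions: 53.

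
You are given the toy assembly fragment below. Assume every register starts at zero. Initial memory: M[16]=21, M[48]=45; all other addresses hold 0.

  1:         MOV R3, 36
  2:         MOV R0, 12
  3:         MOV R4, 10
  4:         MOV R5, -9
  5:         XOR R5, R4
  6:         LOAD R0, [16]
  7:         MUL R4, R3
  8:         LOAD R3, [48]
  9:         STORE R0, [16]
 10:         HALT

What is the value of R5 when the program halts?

-3

MOV R3, 36 → R3=36
MOV R0, 12 → R0=12
MOV R4, 10 → R4=10
MOV R5, -9 → R5=-9
XOR R5, R4 → R5=(-9)^10=-3
LOAD R0, [16] → R0=M[16]=21
MUL R4, R3 → R4=10*36=360
LOAD R3, [48] → R3=M[48]=45
STORE R0, [16] → M[16]=21
halt.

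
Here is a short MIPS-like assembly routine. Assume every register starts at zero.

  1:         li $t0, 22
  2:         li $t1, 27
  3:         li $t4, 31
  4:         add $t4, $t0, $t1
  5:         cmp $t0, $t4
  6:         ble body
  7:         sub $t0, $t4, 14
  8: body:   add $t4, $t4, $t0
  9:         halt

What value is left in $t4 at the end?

71

li $t0, 22 → $t0=22
li $t1, 27 → $t1=27
li $t4, 31 → $t4=31
add $t4, $t0, $t1 → $t4=22+27=49
cmp $t0, $t4  (cmp 22,49)
ble body: taken
add $t4, $t4, $t0 → $t4=49+22=71
halt.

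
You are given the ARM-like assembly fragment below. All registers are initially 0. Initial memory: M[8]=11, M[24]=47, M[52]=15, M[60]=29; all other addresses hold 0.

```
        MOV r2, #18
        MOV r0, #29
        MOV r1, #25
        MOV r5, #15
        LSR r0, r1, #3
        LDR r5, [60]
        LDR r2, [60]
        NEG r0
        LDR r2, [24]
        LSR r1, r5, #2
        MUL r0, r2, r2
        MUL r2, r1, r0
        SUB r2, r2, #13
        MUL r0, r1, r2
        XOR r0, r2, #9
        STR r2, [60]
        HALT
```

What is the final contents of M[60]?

r2=18
r0=29
r1=25
r5=15
r0=25>>3=3
r5=M[60]=29
r2=M[60]=29
r0=-(3)=-3
r2=M[24]=47
r1=29>>2=7
r0=47*47=2209
r2=7*2209=15463
r2=15463-13=15450
r0=7*15450=108150
r0=15450^9=15443
STR r2, [60] → M[60]=15450
halt.

15450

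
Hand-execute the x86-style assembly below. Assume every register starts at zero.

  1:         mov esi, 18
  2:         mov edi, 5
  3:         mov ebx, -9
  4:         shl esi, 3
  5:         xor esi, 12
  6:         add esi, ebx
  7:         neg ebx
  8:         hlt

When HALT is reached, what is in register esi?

esi=18
edi=5
ebx=-9
esi=18<<3=144
esi=144^12=156
esi=156+(-9)=147
ebx=-(-9)=9
halt.

147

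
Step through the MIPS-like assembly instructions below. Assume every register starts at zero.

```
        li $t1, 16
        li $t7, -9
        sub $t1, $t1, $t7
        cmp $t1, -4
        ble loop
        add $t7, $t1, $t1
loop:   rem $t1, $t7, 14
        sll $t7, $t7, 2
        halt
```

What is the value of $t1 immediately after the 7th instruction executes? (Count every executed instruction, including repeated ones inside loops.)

8

$t1=16
$t7=-9
$t1=16-(-9)=25
cmp $t1, -4  (cmp 25,-4)
ble loop: not taken
$t7=25+25=50
$t1=50%14=8
After step 7: $t1 = 8.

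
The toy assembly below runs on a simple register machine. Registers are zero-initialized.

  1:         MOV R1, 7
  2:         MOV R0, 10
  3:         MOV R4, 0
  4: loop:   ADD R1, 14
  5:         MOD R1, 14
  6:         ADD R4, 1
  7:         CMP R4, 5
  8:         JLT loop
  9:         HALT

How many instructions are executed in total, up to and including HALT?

29

after MOV R1, 7: R1=7
after MOV R0, 10: R0=10
after MOV R4, 0: R4=0
after ADD R1, 14: R1=7+14=21
after MOD R1, 14: R1=21%14=7
after ADD R4, 1: R4=0+1=1
CMP R4, 5  (cmp 1,5)
JLT loop: taken
after ADD R1, 14: R1=7+14=21
after MOD R1, 14: R1=21%14=7
after ADD R4, 1: R4=1+1=2
CMP R4, 5  (cmp 2,5)
JLT loop: taken
after ADD R1, 14: R1=7+14=21
after MOD R1, 14: R1=21%14=7
after ADD R4, 1: R4=2+1=3
CMP R4, 5  (cmp 3,5)
JLT loop: taken
after ADD R1, 14: R1=7+14=21
after MOD R1, 14: R1=21%14=7
after ADD R4, 1: R4=3+1=4
CMP R4, 5  (cmp 4,5)
JLT loop: taken
after ADD R1, 14: R1=7+14=21
after MOD R1, 14: R1=21%14=7
after ADD R4, 1: R4=4+1=5
CMP R4, 5  (cmp 5,5)
JLT loop: not taken
halt.
Total executed instructions: 29.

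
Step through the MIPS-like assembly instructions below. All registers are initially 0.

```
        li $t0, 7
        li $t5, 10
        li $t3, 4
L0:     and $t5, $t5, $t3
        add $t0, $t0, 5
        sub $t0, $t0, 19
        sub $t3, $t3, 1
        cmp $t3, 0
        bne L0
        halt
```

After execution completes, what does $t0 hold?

-49

$t0=7
$t5=10
$t3=4
$t5=10&4=0
$t0=7+5=12
$t0=12-19=-7
$t3=4-1=3
cmp $t3, 0  (cmp 3,0)
bne L0: taken
$t5=0&3=0
$t0=(-7)+5=-2
$t0=(-2)-19=-21
$t3=3-1=2
cmp $t3, 0  (cmp 2,0)
bne L0: taken
$t5=0&2=0
$t0=(-21)+5=-16
$t0=(-16)-19=-35
$t3=2-1=1
cmp $t3, 0  (cmp 1,0)
bne L0: taken
$t5=0&1=0
$t0=(-35)+5=-30
$t0=(-30)-19=-49
$t3=1-1=0
cmp $t3, 0  (cmp 0,0)
bne L0: not taken
halt.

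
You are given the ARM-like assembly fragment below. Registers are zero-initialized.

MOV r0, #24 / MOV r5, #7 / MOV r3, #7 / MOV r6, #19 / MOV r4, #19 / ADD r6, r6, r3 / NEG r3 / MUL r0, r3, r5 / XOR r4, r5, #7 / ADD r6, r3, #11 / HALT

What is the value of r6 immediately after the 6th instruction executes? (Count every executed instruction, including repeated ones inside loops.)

after MOV r0, #24: r0=24
after MOV r5, #7: r5=7
after MOV r3, #7: r3=7
after MOV r6, #19: r6=19
after MOV r4, #19: r4=19
after ADD r6, r6, r3: r6=19+7=26
After step 6: r6 = 26.

26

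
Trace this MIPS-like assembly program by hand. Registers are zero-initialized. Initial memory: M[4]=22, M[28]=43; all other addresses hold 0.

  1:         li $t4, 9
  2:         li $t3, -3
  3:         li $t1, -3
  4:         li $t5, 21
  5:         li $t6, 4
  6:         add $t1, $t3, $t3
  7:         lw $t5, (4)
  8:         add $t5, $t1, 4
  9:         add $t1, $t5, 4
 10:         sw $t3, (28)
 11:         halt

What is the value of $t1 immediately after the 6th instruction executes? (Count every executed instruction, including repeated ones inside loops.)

$t4=9
$t3=-3
$t1=-3
$t5=21
$t6=4
$t1=(-3)+(-3)=-6
After step 6: $t1 = -6.

-6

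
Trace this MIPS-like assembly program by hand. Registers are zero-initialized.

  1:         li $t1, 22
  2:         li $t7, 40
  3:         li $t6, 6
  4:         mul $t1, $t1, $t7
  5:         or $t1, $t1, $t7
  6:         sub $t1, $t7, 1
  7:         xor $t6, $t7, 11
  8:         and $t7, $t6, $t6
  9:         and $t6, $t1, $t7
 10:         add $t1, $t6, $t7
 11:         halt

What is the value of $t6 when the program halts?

35

li $t1, 22 → $t1=22
li $t7, 40 → $t7=40
li $t6, 6 → $t6=6
mul $t1, $t1, $t7 → $t1=22*40=880
or $t1, $t1, $t7 → $t1=880|40=888
sub $t1, $t7, 1 → $t1=40-1=39
xor $t6, $t7, 11 → $t6=40^11=35
and $t7, $t6, $t6 → $t7=35&35=35
and $t6, $t1, $t7 → $t6=39&35=35
add $t1, $t6, $t7 → $t1=35+35=70
halt.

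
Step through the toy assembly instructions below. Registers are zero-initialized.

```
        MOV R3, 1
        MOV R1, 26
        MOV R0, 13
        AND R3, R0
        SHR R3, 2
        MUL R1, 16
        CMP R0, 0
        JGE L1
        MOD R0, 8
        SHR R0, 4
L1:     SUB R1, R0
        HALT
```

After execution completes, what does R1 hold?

MOV R3, 1 → R3=1
MOV R1, 26 → R1=26
MOV R0, 13 → R0=13
AND R3, R0 → R3=1&13=1
SHR R3, 2 → R3=1>>2=0
MUL R1, 16 → R1=26*16=416
CMP R0, 0  (cmp 13,0)
JGE L1: taken
SUB R1, R0 → R1=416-13=403
halt.

403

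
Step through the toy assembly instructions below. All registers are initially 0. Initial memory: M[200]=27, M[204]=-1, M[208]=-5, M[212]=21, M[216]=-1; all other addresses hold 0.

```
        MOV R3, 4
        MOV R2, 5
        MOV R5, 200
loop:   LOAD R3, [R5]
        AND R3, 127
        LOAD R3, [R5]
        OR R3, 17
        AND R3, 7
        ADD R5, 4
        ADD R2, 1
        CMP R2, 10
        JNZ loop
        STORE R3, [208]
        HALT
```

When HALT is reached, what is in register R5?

MOV R3, 4 → R3=4
MOV R2, 5 → R2=5
MOV R5, 200 → R5=200
LOAD R3, [R5] → R3=M[200]=27
AND R3, 127 → R3=27&127=27
LOAD R3, [R5] → R3=M[200]=27
OR R3, 17 → R3=27|17=27
AND R3, 7 → R3=27&7=3
ADD R5, 4 → R5=200+4=204
ADD R2, 1 → R2=5+1=6
CMP R2, 10  (cmp 6,10)
JNZ loop: taken
LOAD R3, [R5] → R3=M[204]=-1
AND R3, 127 → R3=(-1)&127=127
LOAD R3, [R5] → R3=M[204]=-1
OR R3, 17 → R3=(-1)|17=-1
AND R3, 7 → R3=(-1)&7=7
ADD R5, 4 → R5=204+4=208
ADD R2, 1 → R2=6+1=7
CMP R2, 10  (cmp 7,10)
JNZ loop: taken
LOAD R3, [R5] → R3=M[208]=-5
AND R3, 127 → R3=(-5)&127=123
LOAD R3, [R5] → R3=M[208]=-5
OR R3, 17 → R3=(-5)|17=-5
AND R3, 7 → R3=(-5)&7=3
ADD R5, 4 → R5=208+4=212
ADD R2, 1 → R2=7+1=8
CMP R2, 10  (cmp 8,10)
JNZ loop: taken
LOAD R3, [R5] → R3=M[212]=21
AND R3, 127 → R3=21&127=21
LOAD R3, [R5] → R3=M[212]=21
OR R3, 17 → R3=21|17=21
AND R3, 7 → R3=21&7=5
ADD R5, 4 → R5=212+4=216
ADD R2, 1 → R2=8+1=9
CMP R2, 10  (cmp 9,10)
JNZ loop: taken
LOAD R3, [R5] → R3=M[216]=-1
AND R3, 127 → R3=(-1)&127=127
LOAD R3, [R5] → R3=M[216]=-1
OR R3, 17 → R3=(-1)|17=-1
AND R3, 7 → R3=(-1)&7=7
ADD R5, 4 → R5=216+4=220
ADD R2, 1 → R2=9+1=10
CMP R2, 10  (cmp 10,10)
JNZ loop: not taken
STORE R3, [208] → M[208]=7
halt.

220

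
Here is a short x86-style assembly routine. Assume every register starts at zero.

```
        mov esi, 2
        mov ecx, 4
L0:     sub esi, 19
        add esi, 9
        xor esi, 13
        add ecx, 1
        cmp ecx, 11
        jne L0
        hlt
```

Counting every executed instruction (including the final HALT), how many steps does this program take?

45

after mov esi, 2: esi=2
after mov ecx, 4: ecx=4
after sub esi, 19: esi=2-19=-17
after add esi, 9: esi=(-17)+9=-8
after xor esi, 13: esi=(-8)^13=-11
after add ecx, 1: ecx=4+1=5
cmp ecx, 11  (cmp 5,11)
jne L0: taken
after sub esi, 19: esi=(-11)-19=-30
after add esi, 9: esi=(-30)+9=-21
after xor esi, 13: esi=(-21)^13=-26
after add ecx, 1: ecx=5+1=6
cmp ecx, 11  (cmp 6,11)
jne L0: taken
after sub esi, 19: esi=(-26)-19=-45
after add esi, 9: esi=(-45)+9=-36
after xor esi, 13: esi=(-36)^13=-47
after add ecx, 1: ecx=6+1=7
cmp ecx, 11  (cmp 7,11)
jne L0: taken
after sub esi, 19: esi=(-47)-19=-66
after add esi, 9: esi=(-66)+9=-57
after xor esi, 13: esi=(-57)^13=-54
after add ecx, 1: ecx=7+1=8
cmp ecx, 11  (cmp 8,11)
jne L0: taken
after sub esi, 19: esi=(-54)-19=-73
after add esi, 9: esi=(-73)+9=-64
after xor esi, 13: esi=(-64)^13=-51
after add ecx, 1: ecx=8+1=9
cmp ecx, 11  (cmp 9,11)
jne L0: taken
after sub esi, 19: esi=(-51)-19=-70
after add esi, 9: esi=(-70)+9=-61
after xor esi, 13: esi=(-61)^13=-50
after add ecx, 1: ecx=9+1=10
cmp ecx, 11  (cmp 10,11)
jne L0: taken
after sub esi, 19: esi=(-50)-19=-69
after add esi, 9: esi=(-69)+9=-60
after xor esi, 13: esi=(-60)^13=-55
after add ecx, 1: ecx=10+1=11
cmp ecx, 11  (cmp 11,11)
jne L0: not taken
halt.
Total executed instructions: 45.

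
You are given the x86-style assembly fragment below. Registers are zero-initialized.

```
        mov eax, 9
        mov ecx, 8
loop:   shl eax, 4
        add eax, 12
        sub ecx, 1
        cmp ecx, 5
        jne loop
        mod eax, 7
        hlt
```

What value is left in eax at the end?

2

mov eax, 9 → eax=9
mov ecx, 8 → ecx=8
shl eax, 4 → eax=9<<4=144
add eax, 12 → eax=144+12=156
sub ecx, 1 → ecx=8-1=7
cmp ecx, 5  (cmp 7,5)
jne loop: taken
shl eax, 4 → eax=156<<4=2496
add eax, 12 → eax=2496+12=2508
sub ecx, 1 → ecx=7-1=6
cmp ecx, 5  (cmp 6,5)
jne loop: taken
shl eax, 4 → eax=2508<<4=40128
add eax, 12 → eax=40128+12=40140
sub ecx, 1 → ecx=6-1=5
cmp ecx, 5  (cmp 5,5)
jne loop: not taken
mod eax, 7 → eax=40140%7=2
halt.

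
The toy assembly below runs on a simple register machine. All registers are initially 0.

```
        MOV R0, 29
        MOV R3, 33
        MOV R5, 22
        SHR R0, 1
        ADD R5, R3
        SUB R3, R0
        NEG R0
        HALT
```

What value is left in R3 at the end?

19

after MOV R0, 29: R0=29
after MOV R3, 33: R3=33
after MOV R5, 22: R5=22
after SHR R0, 1: R0=29>>1=14
after ADD R5, R3: R5=22+33=55
after SUB R3, R0: R3=33-14=19
after NEG R0: R0=-(14)=-14
halt.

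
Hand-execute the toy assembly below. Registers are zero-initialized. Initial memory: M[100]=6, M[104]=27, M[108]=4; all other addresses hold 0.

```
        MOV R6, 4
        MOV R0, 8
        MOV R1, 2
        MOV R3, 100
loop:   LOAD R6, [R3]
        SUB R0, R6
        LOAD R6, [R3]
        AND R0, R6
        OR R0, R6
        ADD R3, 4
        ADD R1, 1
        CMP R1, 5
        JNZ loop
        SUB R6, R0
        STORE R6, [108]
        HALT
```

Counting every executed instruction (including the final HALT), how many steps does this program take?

after MOV R6, 4: R6=4
after MOV R0, 8: R0=8
after MOV R1, 2: R1=2
after MOV R3, 100: R3=100
after LOAD R6, [R3]: R6=M[100]=6
after SUB R0, R6: R0=8-6=2
after LOAD R6, [R3]: R6=M[100]=6
after AND R0, R6: R0=2&6=2
after OR R0, R6: R0=2|6=6
after ADD R3, 4: R3=100+4=104
after ADD R1, 1: R1=2+1=3
CMP R1, 5  (cmp 3,5)
JNZ loop: taken
after LOAD R6, [R3]: R6=M[104]=27
after SUB R0, R6: R0=6-27=-21
after LOAD R6, [R3]: R6=M[104]=27
after AND R0, R6: R0=(-21)&27=11
after OR R0, R6: R0=11|27=27
after ADD R3, 4: R3=104+4=108
after ADD R1, 1: R1=3+1=4
CMP R1, 5  (cmp 4,5)
JNZ loop: taken
after LOAD R6, [R3]: R6=M[108]=4
after SUB R0, R6: R0=27-4=23
after LOAD R6, [R3]: R6=M[108]=4
after AND R0, R6: R0=23&4=4
after OR R0, R6: R0=4|4=4
after ADD R3, 4: R3=108+4=112
after ADD R1, 1: R1=4+1=5
CMP R1, 5  (cmp 5,5)
JNZ loop: not taken
after SUB R6, R0: R6=4-4=0
STORE R6, [108] → M[108]=0
halt.
Total executed instructions: 34.

34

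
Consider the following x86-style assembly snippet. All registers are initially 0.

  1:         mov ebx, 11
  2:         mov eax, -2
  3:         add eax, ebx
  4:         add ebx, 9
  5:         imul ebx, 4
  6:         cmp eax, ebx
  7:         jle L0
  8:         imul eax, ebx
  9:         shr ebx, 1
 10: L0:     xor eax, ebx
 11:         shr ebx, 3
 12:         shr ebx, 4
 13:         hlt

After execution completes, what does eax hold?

ebx=11
eax=-2
eax=(-2)+11=9
ebx=11+9=20
ebx=20*4=80
cmp eax, ebx  (cmp 9,80)
jle L0: taken
eax=9^80=89
ebx=80>>3=10
ebx=10>>4=0
halt.

89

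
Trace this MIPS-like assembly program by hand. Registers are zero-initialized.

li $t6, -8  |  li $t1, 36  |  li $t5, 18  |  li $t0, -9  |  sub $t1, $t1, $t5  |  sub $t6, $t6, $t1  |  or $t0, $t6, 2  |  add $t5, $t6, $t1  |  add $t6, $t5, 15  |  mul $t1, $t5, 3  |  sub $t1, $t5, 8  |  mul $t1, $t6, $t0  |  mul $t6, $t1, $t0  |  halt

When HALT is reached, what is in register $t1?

after li $t6, -8: $t6=-8
after li $t1, 36: $t1=36
after li $t5, 18: $t5=18
after li $t0, -9: $t0=-9
after sub $t1, $t1, $t5: $t1=36-18=18
after sub $t6, $t6, $t1: $t6=(-8)-18=-26
after or $t0, $t6, 2: $t0=(-26)|2=-26
after add $t5, $t6, $t1: $t5=(-26)+18=-8
after add $t6, $t5, 15: $t6=(-8)+15=7
after mul $t1, $t5, 3: $t1=(-8)*3=-24
after sub $t1, $t5, 8: $t1=(-8)-8=-16
after mul $t1, $t6, $t0: $t1=7*(-26)=-182
after mul $t6, $t1, $t0: $t6=(-182)*(-26)=4732
halt.

-182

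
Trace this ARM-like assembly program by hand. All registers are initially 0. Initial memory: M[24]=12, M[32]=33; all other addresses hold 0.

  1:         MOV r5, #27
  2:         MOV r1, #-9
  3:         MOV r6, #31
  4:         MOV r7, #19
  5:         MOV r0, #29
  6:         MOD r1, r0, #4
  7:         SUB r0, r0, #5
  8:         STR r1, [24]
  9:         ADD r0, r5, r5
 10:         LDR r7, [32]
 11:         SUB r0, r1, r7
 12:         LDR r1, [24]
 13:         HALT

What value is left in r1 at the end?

MOV r5, #27 → r5=27
MOV r1, #-9 → r1=-9
MOV r6, #31 → r6=31
MOV r7, #19 → r7=19
MOV r0, #29 → r0=29
MOD r1, r0, #4 → r1=29%4=1
SUB r0, r0, #5 → r0=29-5=24
STR r1, [24] → M[24]=1
ADD r0, r5, r5 → r0=27+27=54
LDR r7, [32] → r7=M[32]=33
SUB r0, r1, r7 → r0=1-33=-32
LDR r1, [24] → r1=M[24]=1
halt.

1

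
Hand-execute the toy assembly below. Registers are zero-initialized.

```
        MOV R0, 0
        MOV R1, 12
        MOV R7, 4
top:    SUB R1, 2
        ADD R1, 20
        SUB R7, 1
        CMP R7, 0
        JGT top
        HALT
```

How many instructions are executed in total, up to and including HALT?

R0=0
R1=12
R7=4
R1=12-2=10
R1=10+20=30
R7=4-1=3
CMP R7, 0  (cmp 3,0)
JGT top: taken
R1=30-2=28
R1=28+20=48
R7=3-1=2
CMP R7, 0  (cmp 2,0)
JGT top: taken
R1=48-2=46
R1=46+20=66
R7=2-1=1
CMP R7, 0  (cmp 1,0)
JGT top: taken
R1=66-2=64
R1=64+20=84
R7=1-1=0
CMP R7, 0  (cmp 0,0)
JGT top: not taken
halt.
Total executed instructions: 24.

24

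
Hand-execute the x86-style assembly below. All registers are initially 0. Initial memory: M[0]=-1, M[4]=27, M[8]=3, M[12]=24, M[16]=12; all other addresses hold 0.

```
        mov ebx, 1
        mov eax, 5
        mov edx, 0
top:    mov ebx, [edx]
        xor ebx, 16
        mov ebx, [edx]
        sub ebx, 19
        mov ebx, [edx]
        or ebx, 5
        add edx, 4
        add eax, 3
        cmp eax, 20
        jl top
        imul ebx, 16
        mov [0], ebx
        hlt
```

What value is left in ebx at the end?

208

after mov ebx, 1: ebx=1
after mov eax, 5: eax=5
after mov edx, 0: edx=0
after mov ebx, [edx]: ebx=M[0]=-1
after xor ebx, 16: ebx=(-1)^16=-17
after mov ebx, [edx]: ebx=M[0]=-1
after sub ebx, 19: ebx=(-1)-19=-20
after mov ebx, [edx]: ebx=M[0]=-1
after or ebx, 5: ebx=(-1)|5=-1
after add edx, 4: edx=0+4=4
after add eax, 3: eax=5+3=8
cmp eax, 20  (cmp 8,20)
jl top: taken
after mov ebx, [edx]: ebx=M[4]=27
after xor ebx, 16: ebx=27^16=11
after mov ebx, [edx]: ebx=M[4]=27
after sub ebx, 19: ebx=27-19=8
after mov ebx, [edx]: ebx=M[4]=27
after or ebx, 5: ebx=27|5=31
after add edx, 4: edx=4+4=8
after add eax, 3: eax=8+3=11
cmp eax, 20  (cmp 11,20)
jl top: taken
after mov ebx, [edx]: ebx=M[8]=3
after xor ebx, 16: ebx=3^16=19
after mov ebx, [edx]: ebx=M[8]=3
after sub ebx, 19: ebx=3-19=-16
after mov ebx, [edx]: ebx=M[8]=3
after or ebx, 5: ebx=3|5=7
after add edx, 4: edx=8+4=12
after add eax, 3: eax=11+3=14
cmp eax, 20  (cmp 14,20)
jl top: taken
after mov ebx, [edx]: ebx=M[12]=24
after xor ebx, 16: ebx=24^16=8
after mov ebx, [edx]: ebx=M[12]=24
after sub ebx, 19: ebx=24-19=5
after mov ebx, [edx]: ebx=M[12]=24
after or ebx, 5: ebx=24|5=29
after add edx, 4: edx=12+4=16
after add eax, 3: eax=14+3=17
cmp eax, 20  (cmp 17,20)
jl top: taken
after mov ebx, [edx]: ebx=M[16]=12
after xor ebx, 16: ebx=12^16=28
after mov ebx, [edx]: ebx=M[16]=12
after sub ebx, 19: ebx=12-19=-7
after mov ebx, [edx]: ebx=M[16]=12
after or ebx, 5: ebx=12|5=13
after add edx, 4: edx=16+4=20
after add eax, 3: eax=17+3=20
cmp eax, 20  (cmp 20,20)
jl top: not taken
after imul ebx, 16: ebx=13*16=208
mov [0], ebx → M[0]=208
halt.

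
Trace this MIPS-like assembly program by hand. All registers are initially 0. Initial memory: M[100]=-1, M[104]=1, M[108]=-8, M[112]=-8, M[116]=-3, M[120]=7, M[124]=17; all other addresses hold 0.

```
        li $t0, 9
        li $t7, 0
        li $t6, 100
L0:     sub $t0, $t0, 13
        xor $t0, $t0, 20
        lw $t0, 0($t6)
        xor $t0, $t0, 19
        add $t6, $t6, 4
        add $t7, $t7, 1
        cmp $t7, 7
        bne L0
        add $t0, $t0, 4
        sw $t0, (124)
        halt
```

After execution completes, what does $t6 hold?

$t0=9
$t7=0
$t6=100
$t0=9-13=-4
$t0=(-4)^20=-24
$t0=M[100]=-1
$t0=(-1)^19=-20
$t6=100+4=104
$t7=0+1=1
cmp $t7, 7  (cmp 1,7)
bne L0: taken
$t0=(-20)-13=-33
$t0=(-33)^20=-53
$t0=M[104]=1
$t0=1^19=18
$t6=104+4=108
$t7=1+1=2
cmp $t7, 7  (cmp 2,7)
bne L0: taken
$t0=18-13=5
$t0=5^20=17
$t0=M[108]=-8
$t0=(-8)^19=-21
$t6=108+4=112
$t7=2+1=3
cmp $t7, 7  (cmp 3,7)
bne L0: taken
$t0=(-21)-13=-34
$t0=(-34)^20=-54
$t0=M[112]=-8
$t0=(-8)^19=-21
$t6=112+4=116
$t7=3+1=4
cmp $t7, 7  (cmp 4,7)
bne L0: taken
$t0=(-21)-13=-34
$t0=(-34)^20=-54
$t0=M[116]=-3
$t0=(-3)^19=-18
$t6=116+4=120
$t7=4+1=5
cmp $t7, 7  (cmp 5,7)
bne L0: taken
$t0=(-18)-13=-31
$t0=(-31)^20=-11
$t0=M[120]=7
$t0=7^19=20
$t6=120+4=124
$t7=5+1=6
cmp $t7, 7  (cmp 6,7)
bne L0: taken
$t0=20-13=7
$t0=7^20=19
$t0=M[124]=17
$t0=17^19=2
$t6=124+4=128
$t7=6+1=7
cmp $t7, 7  (cmp 7,7)
bne L0: not taken
$t0=2+4=6
sw $t0, (124) → M[124]=6
halt.

128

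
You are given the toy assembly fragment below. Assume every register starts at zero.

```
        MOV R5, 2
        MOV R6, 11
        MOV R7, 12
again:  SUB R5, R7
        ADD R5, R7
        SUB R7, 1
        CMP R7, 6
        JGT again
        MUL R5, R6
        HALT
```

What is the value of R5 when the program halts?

22

after MOV R5, 2: R5=2
after MOV R6, 11: R6=11
after MOV R7, 12: R7=12
after SUB R5, R7: R5=2-12=-10
after ADD R5, R7: R5=(-10)+12=2
after SUB R7, 1: R7=12-1=11
CMP R7, 6  (cmp 11,6)
JGT again: taken
after SUB R5, R7: R5=2-11=-9
after ADD R5, R7: R5=(-9)+11=2
after SUB R7, 1: R7=11-1=10
CMP R7, 6  (cmp 10,6)
JGT again: taken
after SUB R5, R7: R5=2-10=-8
after ADD R5, R7: R5=(-8)+10=2
after SUB R7, 1: R7=10-1=9
CMP R7, 6  (cmp 9,6)
JGT again: taken
after SUB R5, R7: R5=2-9=-7
after ADD R5, R7: R5=(-7)+9=2
after SUB R7, 1: R7=9-1=8
CMP R7, 6  (cmp 8,6)
JGT again: taken
after SUB R5, R7: R5=2-8=-6
after ADD R5, R7: R5=(-6)+8=2
after SUB R7, 1: R7=8-1=7
CMP R7, 6  (cmp 7,6)
JGT again: taken
after SUB R5, R7: R5=2-7=-5
after ADD R5, R7: R5=(-5)+7=2
after SUB R7, 1: R7=7-1=6
CMP R7, 6  (cmp 6,6)
JGT again: not taken
after MUL R5, R6: R5=2*11=22
halt.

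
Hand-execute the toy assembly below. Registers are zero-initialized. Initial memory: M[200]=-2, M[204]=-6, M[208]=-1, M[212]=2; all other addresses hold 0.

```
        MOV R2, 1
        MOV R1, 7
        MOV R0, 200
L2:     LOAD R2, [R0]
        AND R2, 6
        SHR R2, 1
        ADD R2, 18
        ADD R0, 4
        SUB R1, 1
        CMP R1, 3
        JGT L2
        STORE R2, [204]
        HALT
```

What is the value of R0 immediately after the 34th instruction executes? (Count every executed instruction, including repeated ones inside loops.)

216

MOV R2, 1 → R2=1
MOV R1, 7 → R1=7
MOV R0, 200 → R0=200
LOAD R2, [R0] → R2=M[200]=-2
AND R2, 6 → R2=(-2)&6=6
SHR R2, 1 → R2=6>>1=3
ADD R2, 18 → R2=3+18=21
ADD R0, 4 → R0=200+4=204
SUB R1, 1 → R1=7-1=6
CMP R1, 3  (cmp 6,3)
JGT L2: taken
LOAD R2, [R0] → R2=M[204]=-6
AND R2, 6 → R2=(-6)&6=2
SHR R2, 1 → R2=2>>1=1
ADD R2, 18 → R2=1+18=19
ADD R0, 4 → R0=204+4=208
SUB R1, 1 → R1=6-1=5
CMP R1, 3  (cmp 5,3)
JGT L2: taken
LOAD R2, [R0] → R2=M[208]=-1
AND R2, 6 → R2=(-1)&6=6
SHR R2, 1 → R2=6>>1=3
ADD R2, 18 → R2=3+18=21
ADD R0, 4 → R0=208+4=212
SUB R1, 1 → R1=5-1=4
CMP R1, 3  (cmp 4,3)
JGT L2: taken
LOAD R2, [R0] → R2=M[212]=2
AND R2, 6 → R2=2&6=2
SHR R2, 1 → R2=2>>1=1
ADD R2, 18 → R2=1+18=19
ADD R0, 4 → R0=212+4=216
SUB R1, 1 → R1=4-1=3
CMP R1, 3  (cmp 3,3)
After step 34: R0 = 216.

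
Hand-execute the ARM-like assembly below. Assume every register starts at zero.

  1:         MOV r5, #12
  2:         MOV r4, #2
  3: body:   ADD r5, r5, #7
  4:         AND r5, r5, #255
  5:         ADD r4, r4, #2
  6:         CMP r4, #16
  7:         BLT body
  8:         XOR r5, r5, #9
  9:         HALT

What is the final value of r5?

52

after MOV r5, #12: r5=12
after MOV r4, #2: r4=2
after ADD r5, r5, #7: r5=12+7=19
after AND r5, r5, #255: r5=19&255=19
after ADD r4, r4, #2: r4=2+2=4
CMP r4, #16  (cmp 4,16)
BLT body: taken
after ADD r5, r5, #7: r5=19+7=26
after AND r5, r5, #255: r5=26&255=26
after ADD r4, r4, #2: r4=4+2=6
CMP r4, #16  (cmp 6,16)
BLT body: taken
after ADD r5, r5, #7: r5=26+7=33
after AND r5, r5, #255: r5=33&255=33
after ADD r4, r4, #2: r4=6+2=8
CMP r4, #16  (cmp 8,16)
BLT body: taken
after ADD r5, r5, #7: r5=33+7=40
after AND r5, r5, #255: r5=40&255=40
after ADD r4, r4, #2: r4=8+2=10
CMP r4, #16  (cmp 10,16)
BLT body: taken
after ADD r5, r5, #7: r5=40+7=47
after AND r5, r5, #255: r5=47&255=47
after ADD r4, r4, #2: r4=10+2=12
CMP r4, #16  (cmp 12,16)
BLT body: taken
after ADD r5, r5, #7: r5=47+7=54
after AND r5, r5, #255: r5=54&255=54
after ADD r4, r4, #2: r4=12+2=14
CMP r4, #16  (cmp 14,16)
BLT body: taken
after ADD r5, r5, #7: r5=54+7=61
after AND r5, r5, #255: r5=61&255=61
after ADD r4, r4, #2: r4=14+2=16
CMP r4, #16  (cmp 16,16)
BLT body: not taken
after XOR r5, r5, #9: r5=61^9=52
halt.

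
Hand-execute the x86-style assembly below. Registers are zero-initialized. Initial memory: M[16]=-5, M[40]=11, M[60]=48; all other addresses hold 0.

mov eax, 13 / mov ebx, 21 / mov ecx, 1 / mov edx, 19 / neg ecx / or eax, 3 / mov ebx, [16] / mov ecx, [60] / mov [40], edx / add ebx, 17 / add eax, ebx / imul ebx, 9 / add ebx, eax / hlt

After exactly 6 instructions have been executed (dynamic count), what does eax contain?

15

mov eax, 13 → eax=13
mov ebx, 21 → ebx=21
mov ecx, 1 → ecx=1
mov edx, 19 → edx=19
neg ecx → ecx=-(1)=-1
or eax, 3 → eax=13|3=15
After step 6: eax = 15.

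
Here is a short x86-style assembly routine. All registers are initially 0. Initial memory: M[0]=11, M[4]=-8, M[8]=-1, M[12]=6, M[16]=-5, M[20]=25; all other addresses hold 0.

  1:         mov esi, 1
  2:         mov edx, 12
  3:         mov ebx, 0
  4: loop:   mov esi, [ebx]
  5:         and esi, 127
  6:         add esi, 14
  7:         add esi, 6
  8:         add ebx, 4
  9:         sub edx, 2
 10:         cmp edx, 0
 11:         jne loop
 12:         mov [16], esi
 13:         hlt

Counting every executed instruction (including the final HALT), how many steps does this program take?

esi=1
edx=12
ebx=0
esi=M[0]=11
esi=11&127=11
esi=11+14=25
esi=25+6=31
ebx=0+4=4
edx=12-2=10
cmp edx, 0  (cmp 10,0)
jne loop: taken
esi=M[4]=-8
esi=(-8)&127=120
esi=120+14=134
esi=134+6=140
ebx=4+4=8
edx=10-2=8
cmp edx, 0  (cmp 8,0)
jne loop: taken
esi=M[8]=-1
esi=(-1)&127=127
esi=127+14=141
esi=141+6=147
ebx=8+4=12
edx=8-2=6
cmp edx, 0  (cmp 6,0)
jne loop: taken
esi=M[12]=6
esi=6&127=6
esi=6+14=20
esi=20+6=26
ebx=12+4=16
edx=6-2=4
cmp edx, 0  (cmp 4,0)
jne loop: taken
esi=M[16]=-5
esi=(-5)&127=123
esi=123+14=137
esi=137+6=143
ebx=16+4=20
edx=4-2=2
cmp edx, 0  (cmp 2,0)
jne loop: taken
esi=M[20]=25
esi=25&127=25
esi=25+14=39
esi=39+6=45
ebx=20+4=24
edx=2-2=0
cmp edx, 0  (cmp 0,0)
jne loop: not taken
mov [16], esi → M[16]=45
halt.
Total executed instructions: 53.

53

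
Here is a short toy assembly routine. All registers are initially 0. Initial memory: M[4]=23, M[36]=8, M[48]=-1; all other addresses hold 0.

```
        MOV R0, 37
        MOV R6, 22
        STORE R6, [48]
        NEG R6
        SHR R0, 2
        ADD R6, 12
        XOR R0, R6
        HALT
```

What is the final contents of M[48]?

22

R0=37
R6=22
STORE R6, [48] → M[48]=22
R6=-(22)=-22
R0=37>>2=9
R6=(-22)+12=-10
R0=9^(-10)=-1
halt.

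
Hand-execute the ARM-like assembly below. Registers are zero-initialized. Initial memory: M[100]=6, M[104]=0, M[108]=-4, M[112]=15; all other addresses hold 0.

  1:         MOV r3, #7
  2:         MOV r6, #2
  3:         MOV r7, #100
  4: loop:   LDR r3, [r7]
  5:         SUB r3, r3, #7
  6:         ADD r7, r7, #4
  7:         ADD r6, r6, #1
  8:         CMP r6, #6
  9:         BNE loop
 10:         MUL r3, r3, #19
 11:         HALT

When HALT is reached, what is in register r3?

152

r3=7
r6=2
r7=100
r3=M[100]=6
r3=6-7=-1
r7=100+4=104
r6=2+1=3
CMP r6, #6  (cmp 3,6)
BNE loop: taken
r3=M[104]=0
r3=0-7=-7
r7=104+4=108
r6=3+1=4
CMP r6, #6  (cmp 4,6)
BNE loop: taken
r3=M[108]=-4
r3=(-4)-7=-11
r7=108+4=112
r6=4+1=5
CMP r6, #6  (cmp 5,6)
BNE loop: taken
r3=M[112]=15
r3=15-7=8
r7=112+4=116
r6=5+1=6
CMP r6, #6  (cmp 6,6)
BNE loop: not taken
r3=8*19=152
halt.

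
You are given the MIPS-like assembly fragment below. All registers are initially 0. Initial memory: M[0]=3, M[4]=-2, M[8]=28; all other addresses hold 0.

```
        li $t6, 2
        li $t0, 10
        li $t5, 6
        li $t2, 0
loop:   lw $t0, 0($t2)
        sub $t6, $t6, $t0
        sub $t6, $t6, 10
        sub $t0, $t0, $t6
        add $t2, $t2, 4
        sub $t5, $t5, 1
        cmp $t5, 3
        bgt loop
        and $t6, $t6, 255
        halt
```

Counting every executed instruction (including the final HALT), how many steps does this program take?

li $t6, 2 → $t6=2
li $t0, 10 → $t0=10
li $t5, 6 → $t5=6
li $t2, 0 → $t2=0
lw $t0, 0($t2) → $t0=M[0]=3
sub $t6, $t6, $t0 → $t6=2-3=-1
sub $t6, $t6, 10 → $t6=(-1)-10=-11
sub $t0, $t0, $t6 → $t0=3-(-11)=14
add $t2, $t2, 4 → $t2=0+4=4
sub $t5, $t5, 1 → $t5=6-1=5
cmp $t5, 3  (cmp 5,3)
bgt loop: taken
lw $t0, 0($t2) → $t0=M[4]=-2
sub $t6, $t6, $t0 → $t6=(-11)-(-2)=-9
sub $t6, $t6, 10 → $t6=(-9)-10=-19
sub $t0, $t0, $t6 → $t0=(-2)-(-19)=17
add $t2, $t2, 4 → $t2=4+4=8
sub $t5, $t5, 1 → $t5=5-1=4
cmp $t5, 3  (cmp 4,3)
bgt loop: taken
lw $t0, 0($t2) → $t0=M[8]=28
sub $t6, $t6, $t0 → $t6=(-19)-28=-47
sub $t6, $t6, 10 → $t6=(-47)-10=-57
sub $t0, $t0, $t6 → $t0=28-(-57)=85
add $t2, $t2, 4 → $t2=8+4=12
sub $t5, $t5, 1 → $t5=4-1=3
cmp $t5, 3  (cmp 3,3)
bgt loop: not taken
and $t6, $t6, 255 → $t6=(-57)&255=199
halt.
Total executed instructions: 30.

30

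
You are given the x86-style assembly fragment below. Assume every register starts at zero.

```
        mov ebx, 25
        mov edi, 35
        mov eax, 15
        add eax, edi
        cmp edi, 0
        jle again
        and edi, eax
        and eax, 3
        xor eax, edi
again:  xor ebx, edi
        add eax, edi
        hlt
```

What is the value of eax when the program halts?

after mov ebx, 25: ebx=25
after mov edi, 35: edi=35
after mov eax, 15: eax=15
after add eax, edi: eax=15+35=50
cmp edi, 0  (cmp 35,0)
jle again: not taken
after and edi, eax: edi=35&50=34
after and eax, 3: eax=50&3=2
after xor eax, edi: eax=2^34=32
after xor ebx, edi: ebx=25^34=59
after add eax, edi: eax=32+34=66
halt.

66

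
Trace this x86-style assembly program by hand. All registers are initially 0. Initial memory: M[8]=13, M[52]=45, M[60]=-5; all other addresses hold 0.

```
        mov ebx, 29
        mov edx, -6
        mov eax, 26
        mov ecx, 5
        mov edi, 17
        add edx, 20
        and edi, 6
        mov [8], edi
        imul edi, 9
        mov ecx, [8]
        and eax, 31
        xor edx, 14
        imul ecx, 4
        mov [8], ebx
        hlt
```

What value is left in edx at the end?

mov ebx, 29 → ebx=29
mov edx, -6 → edx=-6
mov eax, 26 → eax=26
mov ecx, 5 → ecx=5
mov edi, 17 → edi=17
add edx, 20 → edx=(-6)+20=14
and edi, 6 → edi=17&6=0
mov [8], edi → M[8]=0
imul edi, 9 → edi=0*9=0
mov ecx, [8] → ecx=M[8]=0
and eax, 31 → eax=26&31=26
xor edx, 14 → edx=14^14=0
imul ecx, 4 → ecx=0*4=0
mov [8], ebx → M[8]=29
halt.

0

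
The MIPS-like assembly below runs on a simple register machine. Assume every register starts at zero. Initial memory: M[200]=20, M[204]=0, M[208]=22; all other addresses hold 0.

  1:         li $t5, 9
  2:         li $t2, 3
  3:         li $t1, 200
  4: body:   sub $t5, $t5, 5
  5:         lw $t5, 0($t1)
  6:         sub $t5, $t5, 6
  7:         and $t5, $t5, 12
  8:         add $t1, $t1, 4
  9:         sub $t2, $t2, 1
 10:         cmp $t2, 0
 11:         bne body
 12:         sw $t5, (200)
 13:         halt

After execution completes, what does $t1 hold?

after li $t5, 9: $t5=9
after li $t2, 3: $t2=3
after li $t1, 200: $t1=200
after sub $t5, $t5, 5: $t5=9-5=4
after lw $t5, 0($t1): $t5=M[200]=20
after sub $t5, $t5, 6: $t5=20-6=14
after and $t5, $t5, 12: $t5=14&12=12
after add $t1, $t1, 4: $t1=200+4=204
after sub $t2, $t2, 1: $t2=3-1=2
cmp $t2, 0  (cmp 2,0)
bne body: taken
after sub $t5, $t5, 5: $t5=12-5=7
after lw $t5, 0($t1): $t5=M[204]=0
after sub $t5, $t5, 6: $t5=0-6=-6
after and $t5, $t5, 12: $t5=(-6)&12=8
after add $t1, $t1, 4: $t1=204+4=208
after sub $t2, $t2, 1: $t2=2-1=1
cmp $t2, 0  (cmp 1,0)
bne body: taken
after sub $t5, $t5, 5: $t5=8-5=3
after lw $t5, 0($t1): $t5=M[208]=22
after sub $t5, $t5, 6: $t5=22-6=16
after and $t5, $t5, 12: $t5=16&12=0
after add $t1, $t1, 4: $t1=208+4=212
after sub $t2, $t2, 1: $t2=1-1=0
cmp $t2, 0  (cmp 0,0)
bne body: not taken
sw $t5, (200) → M[200]=0
halt.

212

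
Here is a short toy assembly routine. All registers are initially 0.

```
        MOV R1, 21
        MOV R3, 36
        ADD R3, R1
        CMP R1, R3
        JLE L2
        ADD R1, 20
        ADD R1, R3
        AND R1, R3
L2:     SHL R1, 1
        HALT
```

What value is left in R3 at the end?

57

R1=21
R3=36
R3=36+21=57
CMP R1, R3  (cmp 21,57)
JLE L2: taken
R1=21<<1=42
halt.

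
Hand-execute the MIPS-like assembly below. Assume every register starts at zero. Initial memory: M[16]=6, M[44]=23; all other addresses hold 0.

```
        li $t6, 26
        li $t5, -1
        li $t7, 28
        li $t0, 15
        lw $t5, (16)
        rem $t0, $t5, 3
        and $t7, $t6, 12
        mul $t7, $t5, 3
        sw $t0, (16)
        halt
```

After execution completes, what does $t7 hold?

li $t6, 26 → $t6=26
li $t5, -1 → $t5=-1
li $t7, 28 → $t7=28
li $t0, 15 → $t0=15
lw $t5, (16) → $t5=M[16]=6
rem $t0, $t5, 3 → $t0=6%3=0
and $t7, $t6, 12 → $t7=26&12=8
mul $t7, $t5, 3 → $t7=6*3=18
sw $t0, (16) → M[16]=0
halt.

18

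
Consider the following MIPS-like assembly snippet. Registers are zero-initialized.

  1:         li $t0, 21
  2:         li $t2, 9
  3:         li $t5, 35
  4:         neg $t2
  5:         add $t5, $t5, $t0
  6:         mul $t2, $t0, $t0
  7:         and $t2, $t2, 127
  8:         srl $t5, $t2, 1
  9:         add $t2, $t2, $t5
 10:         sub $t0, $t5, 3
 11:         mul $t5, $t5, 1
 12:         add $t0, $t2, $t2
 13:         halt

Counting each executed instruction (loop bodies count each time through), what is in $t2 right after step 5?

after li $t0, 21: $t0=21
after li $t2, 9: $t2=9
after li $t5, 35: $t5=35
after neg $t2: $t2=-(9)=-9
after add $t5, $t5, $t0: $t5=35+21=56
After step 5: $t2 = -9.

-9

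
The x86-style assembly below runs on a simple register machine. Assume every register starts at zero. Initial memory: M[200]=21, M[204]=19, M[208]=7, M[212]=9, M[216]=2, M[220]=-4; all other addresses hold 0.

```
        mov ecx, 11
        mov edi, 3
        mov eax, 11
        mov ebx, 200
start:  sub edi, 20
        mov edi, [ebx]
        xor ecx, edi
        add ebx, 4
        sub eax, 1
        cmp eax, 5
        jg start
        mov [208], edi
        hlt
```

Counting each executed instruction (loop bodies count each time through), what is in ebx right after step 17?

mov ecx, 11 → ecx=11
mov edi, 3 → edi=3
mov eax, 11 → eax=11
mov ebx, 200 → ebx=200
sub edi, 20 → edi=3-20=-17
mov edi, [ebx] → edi=M[200]=21
xor ecx, edi → ecx=11^21=30
add ebx, 4 → ebx=200+4=204
sub eax, 1 → eax=11-1=10
cmp eax, 5  (cmp 10,5)
jg start: taken
sub edi, 20 → edi=21-20=1
mov edi, [ebx] → edi=M[204]=19
xor ecx, edi → ecx=30^19=13
add ebx, 4 → ebx=204+4=208
sub eax, 1 → eax=10-1=9
cmp eax, 5  (cmp 9,5)
After step 17: ebx = 208.

208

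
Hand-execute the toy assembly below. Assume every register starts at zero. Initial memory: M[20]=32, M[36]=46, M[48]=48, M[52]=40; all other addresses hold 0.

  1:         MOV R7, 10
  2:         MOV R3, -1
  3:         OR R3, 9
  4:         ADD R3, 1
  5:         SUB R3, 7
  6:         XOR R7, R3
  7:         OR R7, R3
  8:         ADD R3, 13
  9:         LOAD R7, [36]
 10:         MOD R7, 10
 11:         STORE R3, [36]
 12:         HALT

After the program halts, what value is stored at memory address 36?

R7=10
R3=-1
R3=(-1)|9=-1
R3=(-1)+1=0
R3=0-7=-7
R7=10^(-7)=-13
R7=(-13)|(-7)=-5
R3=(-7)+13=6
R7=M[36]=46
R7=46%10=6
STORE R3, [36] → M[36]=6
halt.

6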